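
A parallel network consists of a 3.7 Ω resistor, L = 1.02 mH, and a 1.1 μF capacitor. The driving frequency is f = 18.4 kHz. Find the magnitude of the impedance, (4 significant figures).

3.388 Ω

ω = 2πf = 115600 rad/s
X_L = ωL = 117.9 Ω
X_C = 1/(ωC) = 7.863 Ω
Parallel: admittances add. Y = 1/R + 1/(jωL) + jωC
Y = (0.2703 + j0.1187) S
|Y| = 0.2952 S → |Z| = 1/|Y| = 3.388 Ω, ∠Z = −∠Y = -23.71°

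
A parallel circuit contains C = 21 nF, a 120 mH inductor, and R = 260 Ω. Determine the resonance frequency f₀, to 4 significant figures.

ω₀ = 1/√(LC) = 1/√(0.12 × 2.1e-08) = 19920 rad/s
f₀ = ω₀/(2π) = 3.170 kHz

3.170 kHz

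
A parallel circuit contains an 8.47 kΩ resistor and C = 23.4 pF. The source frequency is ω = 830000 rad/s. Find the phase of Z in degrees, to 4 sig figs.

-9.342°

X_C = 1/(ωC) = 51490 Ω
Parallel: admittances add. Y = 1/R + jωC
Y = (0.0001181 + j1.942e-05) S
|Y| = 0.0001197 S → |Z| = 1/|Y| = 8358 Ω, ∠Z = −∠Y = -9.342°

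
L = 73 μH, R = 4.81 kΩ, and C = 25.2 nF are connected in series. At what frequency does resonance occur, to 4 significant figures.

ω₀ = 1/√(LC) = 1/√(7.3e-05 × 2.52e-08) = 737300 rad/s
f₀ = ω₀/(2π) = 117.3 kHz

117.3 kHz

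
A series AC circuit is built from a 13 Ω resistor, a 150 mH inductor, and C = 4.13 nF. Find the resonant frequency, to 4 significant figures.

6.394 kHz

ω₀ = 1/√(LC) = 1/√(0.15 × 4.13e-09) = 40180 rad/s
f₀ = ω₀/(2π) = 6.394 kHz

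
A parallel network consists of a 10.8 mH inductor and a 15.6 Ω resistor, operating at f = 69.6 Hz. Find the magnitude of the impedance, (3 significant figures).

4.52 Ω

ω = 2πf = 437.3 rad/s
X_L = ωL = 4.72 Ω
Parallel: admittances add. Y = 1/R + 1/(jωL)
Y = (0.0641 − j0.212) S
|Y| = 0.221 S → |Z| = 1/|Y| = 4.52 Ω, ∠Z = −∠Y = 73.2°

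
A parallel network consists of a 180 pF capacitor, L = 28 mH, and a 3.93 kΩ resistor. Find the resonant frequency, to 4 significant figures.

70.89 kHz

ω₀ = 1/√(LC) = 1/√(0.028 × 1.8e-10) = 445400 rad/s
f₀ = ω₀/(2π) = 70.89 kHz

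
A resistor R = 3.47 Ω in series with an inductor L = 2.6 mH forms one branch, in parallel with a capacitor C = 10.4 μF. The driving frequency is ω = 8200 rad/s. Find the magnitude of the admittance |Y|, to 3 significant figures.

X_L = ωL = 21.3 Ω
X_C = 1/(ωC) = 11.7 Ω
Branch 1 (R+jX_L): Z₁ = 3.47 + j21.3 Ω, |Z₁| = 21.6 Ω
Branch 2 (−jX_C): Z₂ = −j11.7 Ω
Parallel: Z = Z₁Z₂/(Z₁+Z₂), |Z| = 24.8 Ω, ∠Z = -79.4°
|Y| = 1/|Z| = 40.3 mS

40.3 mS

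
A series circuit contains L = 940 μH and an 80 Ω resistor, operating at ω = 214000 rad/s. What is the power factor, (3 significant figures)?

0.370

X_L = ωL = 201 Ω
Z = 80.0 + j201 Ω
|Z| = √(80.0² + 201²) = 216 Ω
∠Z = arctan(201/80.0) = 68.3°
cos φ = cos(68.3°) = 0.370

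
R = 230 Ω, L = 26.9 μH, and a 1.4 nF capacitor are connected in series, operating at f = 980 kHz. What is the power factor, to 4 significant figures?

0.9775

ω = 2πf = 6.158e+06 rad/s
X_L = ωL = 165.6 Ω
X_C = 1/(ωC) = 116.0 Ω
Net reactance X = X_L − X_C = 49.64 Ω
Z = 230.0 + j49.64 Ω
|Z| = √(230.0² + 49.64²) = 235.3 Ω
∠Z = arctan(49.64/230.0) = 12.18°
cos φ = cos(12.18°) = 0.9775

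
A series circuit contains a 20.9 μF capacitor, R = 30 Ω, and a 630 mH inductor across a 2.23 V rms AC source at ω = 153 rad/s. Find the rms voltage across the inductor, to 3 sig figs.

0.984 V

X_L = ωL = 96.4 Ω
X_C = 1/(ωC) = 313 Ω
Net reactance X = X_L − X_C = -216 Ω
Z = 30.0 − j216 Ω
|Z| = √(30.0² + 216²) = 218 Ω
I = V/|Z| = 10.2 mA
V_L = I·|Z_L| = 0.0102 × 96.4 = 0.984 V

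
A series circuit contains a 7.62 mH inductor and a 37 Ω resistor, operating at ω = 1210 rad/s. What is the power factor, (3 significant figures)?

0.970

X_L = ωL = 9.22 Ω
Z = 37.0 + j9.22 Ω
|Z| = √(37.0² + 9.22²) = 38.1 Ω
∠Z = arctan(9.22/37.0) = 14.0°
cos φ = cos(14.0°) = 0.970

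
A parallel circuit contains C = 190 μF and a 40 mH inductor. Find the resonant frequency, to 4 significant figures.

ω₀ = 1/√(LC) = 1/√(0.04 × 0.00019) = 362.7 rad/s
f₀ = ω₀/(2π) = 57.73 Hz

57.73 Hz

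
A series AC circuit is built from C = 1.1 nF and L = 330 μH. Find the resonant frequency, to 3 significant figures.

264 kHz

ω₀ = 1/√(LC) = 1/√(0.00033 × 1.1e-09) = 1.66e+06 rad/s
f₀ = ω₀/(2π) = 264 kHz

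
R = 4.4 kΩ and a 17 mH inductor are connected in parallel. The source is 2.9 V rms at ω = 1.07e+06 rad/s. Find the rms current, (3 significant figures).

X_L = ωL = 18200 Ω
Parallel: admittances add. Y = 1/R + 1/(jωL)
Y = (0.000227 − j5.5e-05) S
|Y| = 0.000234 S → |Z| = 1/|Y| = 4280 Ω, ∠Z = −∠Y = 13.6°
I = V/|Z| = 2.9/4280 = 678 μA

678 μA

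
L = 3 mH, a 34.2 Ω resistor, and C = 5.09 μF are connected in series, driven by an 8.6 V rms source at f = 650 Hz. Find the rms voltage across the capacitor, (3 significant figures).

ω = 2πf = 4084 rad/s
X_L = ωL = 12.3 Ω
X_C = 1/(ωC) = 48.1 Ω
Net reactance X = X_L − X_C = -35.9 Ω
Z = 34.2 − j35.9 Ω
|Z| = √(34.2² + 35.9²) = 49.5 Ω
I = V/|Z| = 174 mA
V_C = I·|Z_C| = 0.174 × 48.1 = 8.35 V

8.35 V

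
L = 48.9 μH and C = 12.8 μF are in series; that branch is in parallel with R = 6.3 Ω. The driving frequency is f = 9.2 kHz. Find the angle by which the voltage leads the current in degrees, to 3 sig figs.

76.8°

ω = 2πf = 57810 rad/s
X_L = ωL = 2.83 Ω
X_C = 1/(ωC) = 1.35 Ω
Branch 1: Z₁ = R = 6.30 Ω
Branch 2 (series LC): Z₂ = j(X_L − X_C) = j1.48 Ω
Parallel: Z = Z₁Z₂/(Z₁+Z₂), |Z| = 1.44 Ω, ∠Z = 76.8°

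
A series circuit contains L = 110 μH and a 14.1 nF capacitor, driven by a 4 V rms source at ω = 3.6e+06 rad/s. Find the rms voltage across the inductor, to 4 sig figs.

4.209 V

X_L = ωL = 396.0 Ω
X_C = 1/(ωC) = 19.70 Ω
Net reactance X = X_L − X_C = 376.3 Ω
Z = j376.3 Ω
|Z| = √(0² + 376.3²) = 376.3 Ω
I = V/|Z| = 10.63 mA
V_L = I·|Z_L| = 0.01063 × 396.0 = 4.209 V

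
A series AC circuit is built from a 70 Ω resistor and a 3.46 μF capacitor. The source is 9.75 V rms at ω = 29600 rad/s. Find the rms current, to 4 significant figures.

138.0 mA

X_C = 1/(ωC) = 9.764 Ω
Z = 70.00 − j9.764 Ω
|Z| = √(70.00² + 9.764²) = 70.68 Ω
I = V/|Z| = 9.75/70.68 = 138.0 mA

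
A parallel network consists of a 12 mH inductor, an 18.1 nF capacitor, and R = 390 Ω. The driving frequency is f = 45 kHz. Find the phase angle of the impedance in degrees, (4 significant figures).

ω = 2πf = 282700 rad/s
X_L = ωL = 3393 Ω
X_C = 1/(ωC) = 195.4 Ω
Parallel: admittances add. Y = 1/R + 1/(jωL) + jωC
Y = (0.002564 + j0.004823) S
|Y| = 0.005462 S → |Z| = 1/|Y| = 183.1 Ω, ∠Z = −∠Y = -62.00°

-62.00°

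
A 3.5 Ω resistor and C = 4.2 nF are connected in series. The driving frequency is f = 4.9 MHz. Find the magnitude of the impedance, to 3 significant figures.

ω = 2πf = 3.079e+07 rad/s
X_C = 1/(ωC) = 7.73 Ω
Z = 3.50 − j7.73 Ω
|Z| = √(3.50² + 7.73²) = 8.49 Ω

8.49 Ω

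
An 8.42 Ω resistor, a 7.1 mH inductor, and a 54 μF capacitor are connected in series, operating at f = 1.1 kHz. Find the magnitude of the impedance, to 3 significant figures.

47.2 Ω

ω = 2πf = 6912 rad/s
X_L = ωL = 49.1 Ω
X_C = 1/(ωC) = 2.68 Ω
Net reactance X = X_L − X_C = 46.4 Ω
Z = 8.42 + j46.4 Ω
|Z| = √(8.42² + 46.4²) = 47.2 Ω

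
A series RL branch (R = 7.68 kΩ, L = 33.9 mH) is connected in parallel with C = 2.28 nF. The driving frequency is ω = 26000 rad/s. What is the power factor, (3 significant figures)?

0.945

X_L = ωL = 881 Ω
X_C = 1/(ωC) = 16900 Ω
Branch 1 (R+jX_L): Z₁ = 7680 + j881 Ω, |Z₁| = 7730 Ω
Branch 2 (−jX_C): Z₂ = −j16900 Ω
Parallel: Z = Z₁Z₂/(Z₁+Z₂), |Z| = 7350 Ω, ∠Z = -19.1°
cos φ = cos(-19.1°) = 0.945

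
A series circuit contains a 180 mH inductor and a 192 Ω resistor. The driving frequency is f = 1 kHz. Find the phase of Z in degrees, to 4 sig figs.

80.37°

ω = 2πf = 6283 rad/s
X_L = ωL = 1131 Ω
Z = 192.0 + j1131 Ω
|Z| = √(192.0² + 1131²) = 1147 Ω
∠Z = arctan(1131/192.0) = 80.37°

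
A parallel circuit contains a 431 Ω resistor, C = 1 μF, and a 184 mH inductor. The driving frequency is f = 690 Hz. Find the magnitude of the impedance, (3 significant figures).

ω = 2πf = 4335 rad/s
X_L = ωL = 798 Ω
X_C = 1/(ωC) = 231 Ω
Parallel: admittances add. Y = 1/R + 1/(jωL) + jωC
Y = (0.00232 + j0.00308) S
|Y| = 0.00386 S → |Z| = 1/|Y| = 259 Ω, ∠Z = −∠Y = -53.0°

259 Ω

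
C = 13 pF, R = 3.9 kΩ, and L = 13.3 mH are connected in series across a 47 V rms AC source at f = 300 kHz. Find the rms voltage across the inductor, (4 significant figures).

72.67 V

ω = 2πf = 1.885e+06 rad/s
X_L = ωL = 25070 Ω
X_C = 1/(ωC) = 40810 Ω
Net reactance X = X_L − X_C = -15740 Ω
Z = 3900 − j15740 Ω
|Z| = √(3900² + 15740²) = 16220 Ω
I = V/|Z| = 2.899 mA
V_L = I·|Z_L| = 0.002899 × 25070 = 72.67 V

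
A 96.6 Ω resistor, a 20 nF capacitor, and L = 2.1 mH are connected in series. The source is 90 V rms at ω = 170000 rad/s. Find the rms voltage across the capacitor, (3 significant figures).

230 V

X_L = ωL = 357 Ω
X_C = 1/(ωC) = 294 Ω
Net reactance X = X_L − X_C = 62.9 Ω
Z = 96.6 + j62.9 Ω
|Z| = √(96.6² + 62.9²) = 115 Ω
I = V/|Z| = 781 mA
V_C = I·|Z_C| = 0.781 × 294 = 230 V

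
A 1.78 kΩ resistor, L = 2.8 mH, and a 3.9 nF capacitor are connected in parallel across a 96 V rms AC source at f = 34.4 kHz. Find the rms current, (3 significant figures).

94.6 mA

ω = 2πf = 216100 rad/s
X_L = ωL = 605 Ω
X_C = 1/(ωC) = 1190 Ω
Parallel: admittances add. Y = 1/R + 1/(jωL) + jωC
Y = (0.000562 − j0.000809) S
|Y| = 0.000985 S → |Z| = 1/|Y| = 1010 Ω, ∠Z = −∠Y = 55.2°
I = V/|Z| = 96/1010 = 94.6 mA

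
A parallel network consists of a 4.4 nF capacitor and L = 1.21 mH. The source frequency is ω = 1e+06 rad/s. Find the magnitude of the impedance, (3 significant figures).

280 Ω

X_L = ωL = 1210 Ω
X_C = 1/(ωC) = 227 Ω
Parallel: admittances add. Y = 1/(jωL) + jωC
Y = (0 + j0.00357) S
|Y| = 0.00357 S → |Z| = 1/|Y| = 280 Ω, ∠Z = −∠Y = -90.0°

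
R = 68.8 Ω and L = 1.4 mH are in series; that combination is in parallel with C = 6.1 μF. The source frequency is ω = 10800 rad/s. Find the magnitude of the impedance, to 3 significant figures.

X_L = ωL = 15.1 Ω
X_C = 1/(ωC) = 15.2 Ω
Branch 1 (R+jX_L): Z₁ = 68.8 + j15.1 Ω, |Z₁| = 70.4 Ω
Branch 2 (−jX_C): Z₂ = −j15.2 Ω
Parallel: Z = Z₁Z₂/(Z₁+Z₂), |Z| = 15.5 Ω, ∠Z = -77.6°

15.5 Ω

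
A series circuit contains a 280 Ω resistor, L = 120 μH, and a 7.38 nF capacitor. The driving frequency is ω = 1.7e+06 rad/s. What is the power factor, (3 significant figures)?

0.914

X_L = ωL = 204 Ω
X_C = 1/(ωC) = 79.7 Ω
Net reactance X = X_L − X_C = 124 Ω
Z = 280 + j124 Ω
|Z| = √(280² + 124²) = 306 Ω
∠Z = arctan(124/280) = 23.9°
cos φ = cos(23.9°) = 0.914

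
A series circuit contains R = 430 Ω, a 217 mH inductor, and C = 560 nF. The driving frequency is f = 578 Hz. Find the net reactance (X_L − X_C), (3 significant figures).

ω = 2πf = 3632 rad/s
X_L = ωL = 788 Ω
X_C = 1/(ωC) = 492 Ω
X = 788 − 492 = 296 Ω

296 Ω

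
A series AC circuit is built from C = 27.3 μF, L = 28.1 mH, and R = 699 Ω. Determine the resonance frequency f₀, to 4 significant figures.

ω₀ = 1/√(LC) = 1/√(0.0281 × 2.73e-05) = 1142 rad/s
f₀ = ω₀/(2π) = 181.7 Hz

181.7 Hz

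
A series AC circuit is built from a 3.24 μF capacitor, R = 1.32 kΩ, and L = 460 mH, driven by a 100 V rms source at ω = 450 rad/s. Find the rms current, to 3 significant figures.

71.2 mA

X_L = ωL = 207 Ω
X_C = 1/(ωC) = 686 Ω
Net reactance X = X_L − X_C = -479 Ω
Z = 1320 − j479 Ω
|Z| = √(1320² + 479²) = 1400 Ω
I = V/|Z| = 100/1400 = 71.2 mA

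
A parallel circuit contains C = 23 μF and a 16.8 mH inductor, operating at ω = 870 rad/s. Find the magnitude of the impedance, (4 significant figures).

20.66 Ω

X_L = ωL = 14.62 Ω
X_C = 1/(ωC) = 49.98 Ω
Parallel: admittances add. Y = 1/(jωL) + jωC
Y = (0 − j0.04841) S
|Y| = 0.04841 S → |Z| = 1/|Y| = 20.66 Ω, ∠Z = −∠Y = 90.00°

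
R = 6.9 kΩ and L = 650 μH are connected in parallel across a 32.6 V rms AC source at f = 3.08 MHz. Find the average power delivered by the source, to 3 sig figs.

ω = 2πf = 1.935e+07 rad/s
X_L = ωL = 12600 Ω
Parallel: admittances add. Y = 1/R + 1/(jωL)
Y = (0.000145 − j7.95e-05) S
|Y| = 0.000165 S → |Z| = 1/|Y| = 6050 Ω, ∠Z = −∠Y = 28.7°
I = V/|Z| = 5.39 mA
P = VI cos φ = 32.6 × 0.00539 × cos(28.7°) = 154 mW

154 mW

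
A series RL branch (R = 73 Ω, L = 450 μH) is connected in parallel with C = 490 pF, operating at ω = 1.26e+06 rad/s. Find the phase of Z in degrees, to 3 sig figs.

X_L = ωL = 567 Ω
X_C = 1/(ωC) = 1620 Ω
Branch 1 (R+jX_L): Z₁ = 73.0 + j567 Ω, |Z₁| = 572 Ω
Branch 2 (−jX_C): Z₂ = −j1620 Ω
Parallel: Z = Z₁Z₂/(Z₁+Z₂), |Z| = 877 Ω, ∠Z = 78.7°

78.7°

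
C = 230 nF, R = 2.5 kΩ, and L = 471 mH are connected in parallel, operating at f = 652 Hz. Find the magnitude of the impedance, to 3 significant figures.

ω = 2πf = 4097 rad/s
X_L = ωL = 1930 Ω
X_C = 1/(ωC) = 1060 Ω
Parallel: admittances add. Y = 1/R + 1/(jωL) + jωC
Y = (0.000400 + j0.000424) S
|Y| = 0.000583 S → |Z| = 1/|Y| = 1720 Ω, ∠Z = −∠Y = -46.7°

1720 Ω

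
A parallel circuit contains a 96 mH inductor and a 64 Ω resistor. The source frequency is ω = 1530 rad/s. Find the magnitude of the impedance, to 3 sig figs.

58.7 Ω

X_L = ωL = 147 Ω
Parallel: admittances add. Y = 1/R + 1/(jωL)
Y = (0.0156 − j0.00681) S
|Y| = 0.0170 S → |Z| = 1/|Y| = 58.7 Ω, ∠Z = −∠Y = 23.5°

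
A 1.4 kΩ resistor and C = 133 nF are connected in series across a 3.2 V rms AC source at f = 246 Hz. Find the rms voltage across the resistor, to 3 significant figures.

0.885 V

ω = 2πf = 1546 rad/s
X_C = 1/(ωC) = 4860 Ω
Z = 1400 − j4860 Ω
|Z| = √(1400² + 4860²) = 5060 Ω
I = V/|Z| = 632 μA
V_R = I·|Z_R| = 0.000632 × 1400 = 0.885 V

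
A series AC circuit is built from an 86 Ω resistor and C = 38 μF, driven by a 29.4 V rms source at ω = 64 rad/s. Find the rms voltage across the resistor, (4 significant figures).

X_C = 1/(ωC) = 411.2 Ω
Z = 86.00 − j411.2 Ω
|Z| = √(86.00² + 411.2²) = 420.1 Ω
I = V/|Z| = 69.99 mA
V_R = I·|Z_R| = 0.06999 × 86.00 = 6.019 V

6.019 V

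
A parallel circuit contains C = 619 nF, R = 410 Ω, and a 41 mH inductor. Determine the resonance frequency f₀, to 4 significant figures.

ω₀ = 1/√(LC) = 1/√(0.041 × 6.19e-07) = 6277 rad/s
f₀ = ω₀/(2π) = 999.0 Hz

999.0 Hz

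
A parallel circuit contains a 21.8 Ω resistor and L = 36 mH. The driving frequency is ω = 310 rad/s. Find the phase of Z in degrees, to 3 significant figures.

62.9°

X_L = ωL = 11.2 Ω
Parallel: admittances add. Y = 1/R + 1/(jωL)
Y = (0.0459 − j0.0896) S
|Y| = 0.101 S → |Z| = 1/|Y| = 9.93 Ω, ∠Z = −∠Y = 62.9°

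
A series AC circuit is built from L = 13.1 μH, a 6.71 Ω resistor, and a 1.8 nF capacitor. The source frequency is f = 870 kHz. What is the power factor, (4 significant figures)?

ω = 2πf = 5.466e+06 rad/s
X_L = ωL = 71.61 Ω
X_C = 1/(ωC) = 101.6 Ω
Net reactance X = X_L − X_C = -30.02 Ω
Z = 6.710 − j30.02 Ω
|Z| = √(6.710² + 30.02²) = 30.76 Ω
∠Z = arctan(-30.02/6.710) = -77.40°
cos φ = cos(-77.40°) = 0.2181

0.2181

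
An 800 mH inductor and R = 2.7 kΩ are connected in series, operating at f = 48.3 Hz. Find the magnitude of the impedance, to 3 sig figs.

2710 Ω

ω = 2πf = 303.5 rad/s
X_L = ωL = 243 Ω
Z = 2700 + j243 Ω
|Z| = √(2700² + 243²) = 2710 Ω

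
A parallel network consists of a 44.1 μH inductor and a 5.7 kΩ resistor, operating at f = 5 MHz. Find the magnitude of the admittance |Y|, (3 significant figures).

743 μS

ω = 2πf = 3.142e+07 rad/s
X_L = ωL = 1390 Ω
Parallel: admittances add. Y = 1/R + 1/(jωL)
Y = (0.000175 − j0.000722) S
|Y| = 0.000743 S → |Z| = 1/|Y| = 1350 Ω, ∠Z = −∠Y = 76.3°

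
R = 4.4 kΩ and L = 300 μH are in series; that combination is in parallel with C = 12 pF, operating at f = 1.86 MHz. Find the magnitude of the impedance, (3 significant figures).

ω = 2πf = 1.169e+07 rad/s
X_L = ωL = 3510 Ω
X_C = 1/(ωC) = 7130 Ω
Branch 1 (R+jX_L): Z₁ = 4400 + j3510 Ω, |Z₁| = 5630 Ω
Branch 2 (−jX_C): Z₂ = −j7130 Ω
Parallel: Z = Z₁Z₂/(Z₁+Z₂), |Z| = 7040 Ω, ∠Z = -12.0°

7040 Ω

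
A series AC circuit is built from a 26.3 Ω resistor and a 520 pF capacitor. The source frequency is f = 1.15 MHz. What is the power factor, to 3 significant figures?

0.0983

ω = 2πf = 7.226e+06 rad/s
X_C = 1/(ωC) = 266 Ω
Z = 26.3 − j266 Ω
|Z| = √(26.3² + 266²) = 267 Ω
∠Z = arctan(-266/26.3) = -84.4°
cos φ = cos(-84.4°) = 0.0983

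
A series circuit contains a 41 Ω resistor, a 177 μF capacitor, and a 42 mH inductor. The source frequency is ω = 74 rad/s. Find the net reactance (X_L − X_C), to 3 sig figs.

-73.2 Ω

X_L = ωL = 3.11 Ω
X_C = 1/(ωC) = 76.3 Ω
X = 3.11 − 76.3 = -73.2 Ω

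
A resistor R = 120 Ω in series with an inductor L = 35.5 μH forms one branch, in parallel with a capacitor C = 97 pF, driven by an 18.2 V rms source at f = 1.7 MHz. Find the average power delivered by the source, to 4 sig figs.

251.3 mW

ω = 2πf = 1.068e+07 rad/s
X_L = ωL = 379.2 Ω
X_C = 1/(ωC) = 965.2 Ω
Branch 1 (R+jX_L): Z₁ = 120.0 + j379.2 Ω, |Z₁| = 397.7 Ω
Branch 2 (−jX_C): Z₂ = −j965.2 Ω
Parallel: Z = Z₁Z₂/(Z₁+Z₂), |Z| = 641.8 Ω, ∠Z = 60.87°
I = V/|Z| = 28.36 mA
P = VI cos φ = 18.2 × 0.02836 × cos(60.87°) = 251.3 mW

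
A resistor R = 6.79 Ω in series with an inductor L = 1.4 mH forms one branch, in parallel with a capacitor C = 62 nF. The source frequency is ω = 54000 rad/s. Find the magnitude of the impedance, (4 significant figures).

101.6 Ω

X_L = ωL = 75.60 Ω
X_C = 1/(ωC) = 298.7 Ω
Branch 1 (R+jX_L): Z₁ = 6.790 + j75.60 Ω, |Z₁| = 75.90 Ω
Branch 2 (−jX_C): Z₂ = −j298.7 Ω
Parallel: Z = Z₁Z₂/(Z₁+Z₂), |Z| = 101.6 Ω, ∠Z = 83.12°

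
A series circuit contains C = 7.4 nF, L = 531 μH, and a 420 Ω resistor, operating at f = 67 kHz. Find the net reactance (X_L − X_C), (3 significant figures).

-97.5 Ω

ω = 2πf = 421000 rad/s
X_L = ωL = 224 Ω
X_C = 1/(ωC) = 321 Ω
X = 224 − 321 = -97.5 Ω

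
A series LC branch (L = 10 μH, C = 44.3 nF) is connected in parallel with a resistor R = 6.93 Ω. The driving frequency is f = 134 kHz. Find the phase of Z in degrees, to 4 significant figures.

ω = 2πf = 841900 rad/s
X_L = ωL = 8.419 Ω
X_C = 1/(ωC) = 26.81 Ω
Branch 1: Z₁ = R = 6.930 Ω
Branch 2 (series LC): Z₂ = j(X_L − X_C) = −j18.39 Ω
Parallel: Z = Z₁Z₂/(Z₁+Z₂), |Z| = 6.485 Ω, ∠Z = -20.65°

-20.65°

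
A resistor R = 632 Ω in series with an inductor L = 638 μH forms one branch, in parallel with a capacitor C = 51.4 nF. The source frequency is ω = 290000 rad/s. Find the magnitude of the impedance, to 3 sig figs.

68.7 Ω

X_L = ωL = 185 Ω
X_C = 1/(ωC) = 67.1 Ω
Branch 1 (R+jX_L): Z₁ = 632 + j185 Ω, |Z₁| = 659 Ω
Branch 2 (−jX_C): Z₂ = −j67.1 Ω
Parallel: Z = Z₁Z₂/(Z₁+Z₂), |Z| = 68.7 Ω, ∠Z = -84.3°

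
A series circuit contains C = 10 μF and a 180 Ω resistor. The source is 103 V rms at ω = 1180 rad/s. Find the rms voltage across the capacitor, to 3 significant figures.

X_C = 1/(ωC) = 84.7 Ω
Z = 180 − j84.7 Ω
|Z| = √(180² + 84.7²) = 199 Ω
I = V/|Z| = 518 mA
V_C = I·|Z_C| = 0.518 × 84.7 = 43.9 V

43.9 V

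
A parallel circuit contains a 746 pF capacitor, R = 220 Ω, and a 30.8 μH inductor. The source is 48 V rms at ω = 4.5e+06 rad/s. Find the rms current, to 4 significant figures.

X_L = ωL = 138.6 Ω
X_C = 1/(ωC) = 297.9 Ω
Parallel: admittances add. Y = 1/R + 1/(jωL) + jωC
Y = (0.004545 − j0.003858) S
|Y| = 0.005962 S → |Z| = 1/|Y| = 167.7 Ω, ∠Z = −∠Y = 40.32°
I = V/|Z| = 48/167.7 = 286.2 mA

286.2 mA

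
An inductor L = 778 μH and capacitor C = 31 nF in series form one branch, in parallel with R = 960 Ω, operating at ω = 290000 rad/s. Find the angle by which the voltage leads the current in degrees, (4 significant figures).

X_L = ωL = 225.6 Ω
X_C = 1/(ωC) = 111.2 Ω
Branch 1: Z₁ = R = 960.0 Ω
Branch 2 (series LC): Z₂ = j(X_L − X_C) = j114.4 Ω
Parallel: Z = Z₁Z₂/(Z₁+Z₂), |Z| = 113.6 Ω, ∠Z = 83.21°

83.21°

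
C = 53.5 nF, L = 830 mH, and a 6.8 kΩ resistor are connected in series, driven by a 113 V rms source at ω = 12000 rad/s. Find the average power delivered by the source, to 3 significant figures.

X_L = ωL = 9960 Ω
X_C = 1/(ωC) = 1560 Ω
Net reactance X = X_L − X_C = 8400 Ω
Z = 6800 + j8400 Ω
|Z| = √(6800² + 8400²) = 10800 Ω
∠Z = arctan(8400/6800) = 51.0°
I = V/|Z| = 10.5 mA
P = VI cos φ = 113 × 0.0105 × cos(51.0°) = 743 mW

743 mW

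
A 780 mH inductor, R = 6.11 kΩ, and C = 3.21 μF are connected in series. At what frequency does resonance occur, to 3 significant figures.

101 Hz

ω₀ = 1/√(LC) = 1/√(0.78 × 3.21e-06) = 632.0 rad/s
f₀ = ω₀/(2π) = 101 Hz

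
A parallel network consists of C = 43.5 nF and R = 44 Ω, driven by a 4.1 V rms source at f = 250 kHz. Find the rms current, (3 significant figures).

295 mA

ω = 2πf = 1.571e+06 rad/s
X_C = 1/(ωC) = 14.6 Ω
Parallel: admittances add. Y = 1/R + jωC
Y = (0.0227 + j0.0683) S
|Y| = 0.0720 S → |Z| = 1/|Y| = 13.9 Ω, ∠Z = −∠Y = -71.6°
I = V/|Z| = 4.1/13.9 = 295 mA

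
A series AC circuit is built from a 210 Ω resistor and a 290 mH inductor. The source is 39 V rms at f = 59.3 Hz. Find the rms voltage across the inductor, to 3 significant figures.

17.8 V

ω = 2πf = 372.6 rad/s
X_L = ωL = 108 Ω
Z = 210 + j108 Ω
|Z| = √(210² + 108²) = 236 Ω
I = V/|Z| = 165 mA
V_L = I·|Z_L| = 0.165 × 108 = 17.8 V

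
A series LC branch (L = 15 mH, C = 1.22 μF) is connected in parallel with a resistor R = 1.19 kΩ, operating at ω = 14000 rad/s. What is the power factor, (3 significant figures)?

X_L = ωL = 210 Ω
X_C = 1/(ωC) = 58.5 Ω
Branch 1: Z₁ = R = 1190 Ω
Branch 2 (series LC): Z₂ = j(X_L − X_C) = j151 Ω
Parallel: Z = Z₁Z₂/(Z₁+Z₂), |Z| = 150 Ω, ∠Z = 82.7°
cos φ = cos(82.7°) = 0.126

0.126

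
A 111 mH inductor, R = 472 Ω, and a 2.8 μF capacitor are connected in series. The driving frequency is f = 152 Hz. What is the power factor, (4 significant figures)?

ω = 2πf = 955.0 rad/s
X_L = ωL = 106.0 Ω
X_C = 1/(ωC) = 374.0 Ω
Net reactance X = X_L − X_C = -267.9 Ω
Z = 472.0 − j267.9 Ω
|Z| = √(472.0² + 267.9²) = 542.8 Ω
∠Z = arctan(-267.9/472.0) = -29.58°
cos φ = cos(-29.58°) = 0.8696

0.8696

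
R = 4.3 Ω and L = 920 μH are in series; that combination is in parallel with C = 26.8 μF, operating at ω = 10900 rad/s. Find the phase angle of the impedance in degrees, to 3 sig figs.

-80.1°

X_L = ωL = 10.0 Ω
X_C = 1/(ωC) = 3.42 Ω
Branch 1 (R+jX_L): Z₁ = 4.30 + j10.0 Ω, |Z₁| = 10.9 Ω
Branch 2 (−jX_C): Z₂ = −j3.42 Ω
Parallel: Z = Z₁Z₂/(Z₁+Z₂), |Z| = 4.74 Ω, ∠Z = -80.1°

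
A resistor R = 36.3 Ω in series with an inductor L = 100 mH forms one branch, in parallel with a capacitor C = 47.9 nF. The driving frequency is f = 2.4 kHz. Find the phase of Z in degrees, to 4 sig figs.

-75.00°

ω = 2πf = 15080 rad/s
X_L = ωL = 1508 Ω
X_C = 1/(ωC) = 1384 Ω
Branch 1 (R+jX_L): Z₁ = 36.30 + j1508 Ω, |Z₁| = 1508 Ω
Branch 2 (−jX_C): Z₂ = −j1384 Ω
Parallel: Z = Z₁Z₂/(Z₁+Z₂), |Z| = 16220 Ω, ∠Z = -75.00°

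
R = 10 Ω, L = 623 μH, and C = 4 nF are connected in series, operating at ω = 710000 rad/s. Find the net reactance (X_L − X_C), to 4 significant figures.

90.22 Ω

X_L = ωL = 442.3 Ω
X_C = 1/(ωC) = 352.1 Ω
X = 442.3 − 352.1 = 90.22 Ω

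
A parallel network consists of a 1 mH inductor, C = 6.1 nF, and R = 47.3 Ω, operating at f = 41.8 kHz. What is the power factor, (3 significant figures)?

0.995

ω = 2πf = 262600 rad/s
X_L = ωL = 263 Ω
X_C = 1/(ωC) = 624 Ω
Parallel: admittances add. Y = 1/R + 1/(jωL) + jωC
Y = (0.0211 − j0.00221) S
|Y| = 0.0213 S → |Z| = 1/|Y| = 47.0 Ω, ∠Z = −∠Y = 5.96°
cos φ = cos(5.96°) = 0.995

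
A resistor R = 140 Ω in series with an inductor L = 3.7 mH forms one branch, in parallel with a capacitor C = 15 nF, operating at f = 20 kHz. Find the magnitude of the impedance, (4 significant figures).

1666 Ω

ω = 2πf = 125700 rad/s
X_L = ωL = 465.0 Ω
X_C = 1/(ωC) = 530.5 Ω
Branch 1 (R+jX_L): Z₁ = 140.0 + j465.0 Ω, |Z₁| = 485.6 Ω
Branch 2 (−jX_C): Z₂ = −j530.5 Ω
Parallel: Z = Z₁Z₂/(Z₁+Z₂), |Z| = 1666 Ω, ∠Z = 8.336°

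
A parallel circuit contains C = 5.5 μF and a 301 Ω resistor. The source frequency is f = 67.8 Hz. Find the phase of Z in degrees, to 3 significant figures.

ω = 2πf = 426.0 rad/s
X_C = 1/(ωC) = 427 Ω
Parallel: admittances add. Y = 1/R + jωC
Y = (0.00332 + j0.00234) S
|Y| = 0.00407 S → |Z| = 1/|Y| = 246 Ω, ∠Z = −∠Y = -35.2°

-35.2°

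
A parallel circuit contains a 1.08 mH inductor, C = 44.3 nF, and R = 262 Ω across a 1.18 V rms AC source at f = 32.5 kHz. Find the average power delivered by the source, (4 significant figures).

ω = 2πf = 204200 rad/s
X_L = ωL = 220.5 Ω
X_C = 1/(ωC) = 110.5 Ω
Parallel: admittances add. Y = 1/R + 1/(jωL) + jωC
Y = (0.003817 + j0.004512) S
|Y| = 0.005910 S → |Z| = 1/|Y| = 169.2 Ω, ∠Z = −∠Y = -49.77°
I = V/|Z| = 6.973 mA
P = VI cos φ = 1.18 × 0.006973 × cos(-49.77°) = 5.315 mW

5.315 mW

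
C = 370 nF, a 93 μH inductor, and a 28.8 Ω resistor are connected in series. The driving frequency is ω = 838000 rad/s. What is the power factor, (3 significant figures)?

X_L = ωL = 77.9 Ω
X_C = 1/(ωC) = 3.23 Ω
Net reactance X = X_L − X_C = 74.7 Ω
Z = 28.8 + j74.7 Ω
|Z| = √(28.8² + 74.7²) = 80.1 Ω
∠Z = arctan(74.7/28.8) = 68.9°
cos φ = cos(68.9°) = 0.360

0.360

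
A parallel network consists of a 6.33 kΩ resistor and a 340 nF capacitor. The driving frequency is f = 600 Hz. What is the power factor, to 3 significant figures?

0.122

ω = 2πf = 3770 rad/s
X_C = 1/(ωC) = 780 Ω
Parallel: admittances add. Y = 1/R + jωC
Y = (0.000158 + j0.00128) S
|Y| = 0.00129 S → |Z| = 1/|Y| = 774 Ω, ∠Z = −∠Y = -83.0°
cos φ = cos(-83.0°) = 0.122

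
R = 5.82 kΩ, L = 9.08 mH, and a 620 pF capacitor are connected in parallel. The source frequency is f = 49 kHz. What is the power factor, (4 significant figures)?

0.7174

ω = 2πf = 307900 rad/s
X_L = ωL = 2796 Ω
X_C = 1/(ωC) = 5239 Ω
Parallel: admittances add. Y = 1/R + 1/(jωL) + jωC
Y = (0.0001718 − j0.0001668) S
|Y| = 0.0002395 S → |Z| = 1/|Y| = 4176 Ω, ∠Z = −∠Y = 44.16°
cos φ = cos(44.16°) = 0.7174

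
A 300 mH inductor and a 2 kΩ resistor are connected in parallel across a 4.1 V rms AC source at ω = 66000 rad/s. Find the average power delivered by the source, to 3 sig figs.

8.40 mW

X_L = ωL = 19800 Ω
Parallel: admittances add. Y = 1/R + 1/(jωL)
Y = (0.000500 − j5.05e-05) S
|Y| = 0.000503 S → |Z| = 1/|Y| = 1990 Ω, ∠Z = −∠Y = 5.77°
I = V/|Z| = 2.06 mA
P = VI cos φ = 4.1 × 0.00206 × cos(5.77°) = 8.40 mW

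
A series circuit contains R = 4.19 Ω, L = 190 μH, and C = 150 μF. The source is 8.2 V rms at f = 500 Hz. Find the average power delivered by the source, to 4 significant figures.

14.17 W

ω = 2πf = 3142 rad/s
X_L = ωL = 0.5969 Ω
X_C = 1/(ωC) = 2.122 Ω
Net reactance X = X_L − X_C = -1.525 Ω
Z = 4.190 − j1.525 Ω
|Z| = √(4.190² + 1.525²) = 4.459 Ω
∠Z = arctan(-1.525/4.190) = -20.00°
I = V/|Z| = 1.839 A
P = VI cos φ = 8.2 × 1.839 × cos(-20.00°) = 14.17 W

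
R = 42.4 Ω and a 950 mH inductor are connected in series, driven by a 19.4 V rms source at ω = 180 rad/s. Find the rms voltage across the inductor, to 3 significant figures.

X_L = ωL = 171 Ω
Z = 42.4 + j171 Ω
|Z| = √(42.4² + 171²) = 176 Ω
I = V/|Z| = 110 mA
V_L = I·|Z_L| = 0.110 × 171 = 18.8 V

18.8 V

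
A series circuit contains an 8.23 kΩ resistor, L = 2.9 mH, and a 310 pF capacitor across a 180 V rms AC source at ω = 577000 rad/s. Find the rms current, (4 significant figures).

19.75 mA

X_L = ωL = 1673 Ω
X_C = 1/(ωC) = 5591 Ω
Net reactance X = X_L − X_C = -3917 Ω
Z = 8230 − j3917 Ω
|Z| = √(8230² + 3917²) = 9115 Ω
I = V/|Z| = 180/9115 = 19.75 mA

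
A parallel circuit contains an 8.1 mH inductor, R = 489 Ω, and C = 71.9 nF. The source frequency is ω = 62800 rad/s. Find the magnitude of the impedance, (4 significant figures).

X_L = ωL = 508.7 Ω
X_C = 1/(ωC) = 221.5 Ω
Parallel: admittances add. Y = 1/R + 1/(jωL) + jωC
Y = (0.002045 + j0.002549) S
|Y| = 0.003268 S → |Z| = 1/|Y| = 306.0 Ω, ∠Z = −∠Y = -51.27°

306.0 Ω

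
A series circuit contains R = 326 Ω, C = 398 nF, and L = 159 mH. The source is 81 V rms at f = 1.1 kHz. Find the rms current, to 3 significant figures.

101 mA

ω = 2πf = 6912 rad/s
X_L = ωL = 1100 Ω
X_C = 1/(ωC) = 364 Ω
Net reactance X = X_L − X_C = 735 Ω
Z = 326 + j735 Ω
|Z| = √(326² + 735²) = 804 Ω
I = V/|Z| = 81/804 = 101 mA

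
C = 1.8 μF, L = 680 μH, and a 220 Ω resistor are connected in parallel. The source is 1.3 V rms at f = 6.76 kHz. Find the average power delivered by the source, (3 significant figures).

7.68 mW

ω = 2πf = 42470 rad/s
X_L = ωL = 28.9 Ω
X_C = 1/(ωC) = 13.1 Ω
Parallel: admittances add. Y = 1/R + 1/(jωL) + jωC
Y = (0.00455 + j0.0418) S
|Y| = 0.0421 S → |Z| = 1/|Y| = 23.8 Ω, ∠Z = −∠Y = -83.8°
I = V/|Z| = 54.7 mA
P = VI cos φ = 1.3 × 0.0547 × cos(-83.8°) = 7.68 mW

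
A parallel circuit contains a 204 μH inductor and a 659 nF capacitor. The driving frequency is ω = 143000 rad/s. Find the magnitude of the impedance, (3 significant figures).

16.7 Ω

X_L = ωL = 29.2 Ω
X_C = 1/(ωC) = 10.6 Ω
Parallel: admittances add. Y = 1/(jωL) + jωC
Y = (0 + j0.0600) S
|Y| = 0.0600 S → |Z| = 1/|Y| = 16.7 Ω, ∠Z = −∠Y = -90.0°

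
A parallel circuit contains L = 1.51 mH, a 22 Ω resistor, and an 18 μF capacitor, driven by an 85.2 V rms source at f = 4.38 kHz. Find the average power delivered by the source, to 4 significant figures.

330.0 W

ω = 2πf = 27520 rad/s
X_L = ωL = 41.56 Ω
X_C = 1/(ωC) = 2.019 Ω
Parallel: admittances add. Y = 1/R + 1/(jωL) + jωC
Y = (0.04545 + j0.4713) S
|Y| = 0.4735 S → |Z| = 1/|Y| = 2.112 Ω, ∠Z = −∠Y = -84.49°
I = V/|Z| = 40.34 A
P = VI cos φ = 85.2 × 40.34 × cos(-84.49°) = 330.0 W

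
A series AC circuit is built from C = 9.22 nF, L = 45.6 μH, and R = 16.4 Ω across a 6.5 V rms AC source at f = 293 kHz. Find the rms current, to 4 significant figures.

ω = 2πf = 1.841e+06 rad/s
X_L = ωL = 83.95 Ω
X_C = 1/(ωC) = 58.91 Ω
Net reactance X = X_L − X_C = 25.03 Ω
Z = 16.40 + j25.03 Ω
|Z| = √(16.40² + 25.03²) = 29.93 Ω
I = V/|Z| = 6.5/29.93 = 217.2 mA

217.2 mA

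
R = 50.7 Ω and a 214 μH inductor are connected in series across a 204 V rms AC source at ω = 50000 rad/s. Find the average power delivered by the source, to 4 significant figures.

785.8 W

X_L = ωL = 10.70 Ω
Z = 50.70 + j10.70 Ω
|Z| = √(50.70² + 10.70²) = 51.82 Ω
∠Z = arctan(10.70/50.70) = 11.92°
I = V/|Z| = 3.937 A
P = VI cos φ = 204 × 3.937 × cos(11.92°) = 785.8 W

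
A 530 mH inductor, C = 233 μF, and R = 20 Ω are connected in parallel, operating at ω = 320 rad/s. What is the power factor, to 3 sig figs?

X_L = ωL = 170 Ω
X_C = 1/(ωC) = 13.4 Ω
Parallel: admittances add. Y = 1/R + 1/(jωL) + jωC
Y = (0.0500 + j0.0687) S
|Y| = 0.0849 S → |Z| = 1/|Y| = 11.8 Ω, ∠Z = −∠Y = -53.9°
cos φ = cos(-53.9°) = 0.589

0.589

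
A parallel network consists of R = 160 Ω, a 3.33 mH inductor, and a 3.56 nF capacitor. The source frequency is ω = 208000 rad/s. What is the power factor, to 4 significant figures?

X_L = ωL = 692.6 Ω
X_C = 1/(ωC) = 1350 Ω
Parallel: admittances add. Y = 1/R + 1/(jωL) + jωC
Y = (0.006250 − j0.0007033) S
|Y| = 0.006289 S → |Z| = 1/|Y| = 159.0 Ω, ∠Z = −∠Y = 6.420°
cos φ = cos(6.420°) = 0.9937

0.9937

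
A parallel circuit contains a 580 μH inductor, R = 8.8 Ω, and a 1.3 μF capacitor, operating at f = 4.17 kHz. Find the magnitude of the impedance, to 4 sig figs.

ω = 2πf = 26200 rad/s
X_L = ωL = 15.20 Ω
X_C = 1/(ωC) = 29.36 Ω
Parallel: admittances add. Y = 1/R + 1/(jωL) + jωC
Y = (0.1136 − j0.03174) S
|Y| = 0.1180 S → |Z| = 1/|Y| = 8.476 Ω, ∠Z = −∠Y = 15.61°

8.476 Ω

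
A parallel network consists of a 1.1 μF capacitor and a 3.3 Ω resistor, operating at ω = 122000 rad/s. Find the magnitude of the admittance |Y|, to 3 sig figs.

X_C = 1/(ωC) = 7.45 Ω
Parallel: admittances add. Y = 1/R + jωC
Y = (0.303 + j0.134) S
|Y| = 0.331 S → |Z| = 1/|Y| = 3.02 Ω, ∠Z = −∠Y = -23.9°

331 mS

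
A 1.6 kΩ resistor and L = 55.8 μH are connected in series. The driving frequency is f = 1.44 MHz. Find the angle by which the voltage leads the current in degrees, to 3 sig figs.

ω = 2πf = 9.048e+06 rad/s
X_L = ωL = 505 Ω
Z = 1600 + j505 Ω
|Z| = √(1600² + 505²) = 1680 Ω
∠Z = arctan(505/1600) = 17.5°

17.5°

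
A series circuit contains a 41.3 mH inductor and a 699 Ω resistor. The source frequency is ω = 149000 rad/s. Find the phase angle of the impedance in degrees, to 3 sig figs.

X_L = ωL = 6150 Ω
Z = 699 + j6150 Ω
|Z| = √(699² + 6150²) = 6190 Ω
∠Z = arctan(6150/699) = 83.5°

83.5°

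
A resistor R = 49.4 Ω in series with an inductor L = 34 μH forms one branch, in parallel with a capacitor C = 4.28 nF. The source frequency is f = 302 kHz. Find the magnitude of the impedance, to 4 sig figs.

ω = 2πf = 1.898e+06 rad/s
X_L = ωL = 64.52 Ω
X_C = 1/(ωC) = 123.1 Ω
Branch 1 (R+jX_L): Z₁ = 49.40 + j64.52 Ω, |Z₁| = 81.26 Ω
Branch 2 (−jX_C): Z₂ = −j123.1 Ω
Parallel: Z = Z₁Z₂/(Z₁+Z₂), |Z| = 130.5 Ω, ∠Z = 12.44°

130.5 Ω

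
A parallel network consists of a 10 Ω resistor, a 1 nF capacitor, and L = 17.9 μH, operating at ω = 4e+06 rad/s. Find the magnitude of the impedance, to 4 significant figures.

9.951 Ω

X_L = ωL = 71.60 Ω
X_C = 1/(ωC) = 250.0 Ω
Parallel: admittances add. Y = 1/R + 1/(jωL) + jωC
Y = (0.1000 − j0.009966) S
|Y| = 0.1005 S → |Z| = 1/|Y| = 9.951 Ω, ∠Z = −∠Y = 5.692°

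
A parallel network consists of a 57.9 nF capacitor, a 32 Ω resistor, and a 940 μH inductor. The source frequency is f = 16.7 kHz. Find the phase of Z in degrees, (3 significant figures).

ω = 2πf = 104900 rad/s
X_L = ωL = 98.6 Ω
X_C = 1/(ωC) = 165 Ω
Parallel: admittances add. Y = 1/R + 1/(jωL) + jωC
Y = (0.0312 − j0.00406) S
|Y| = 0.0315 S → |Z| = 1/|Y| = 31.7 Ω, ∠Z = −∠Y = 7.41°

7.41°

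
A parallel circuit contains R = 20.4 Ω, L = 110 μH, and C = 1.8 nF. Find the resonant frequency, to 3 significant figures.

ω₀ = 1/√(LC) = 1/√(0.00011 × 1.8e-09) = 2.247e+06 rad/s
f₀ = ω₀/(2π) = 358 kHz

358 kHz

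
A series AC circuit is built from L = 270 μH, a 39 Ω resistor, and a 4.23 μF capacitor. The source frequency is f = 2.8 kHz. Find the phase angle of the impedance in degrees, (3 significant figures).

-12.6°

ω = 2πf = 17590 rad/s
X_L = ωL = 4.75 Ω
X_C = 1/(ωC) = 13.4 Ω
Net reactance X = X_L − X_C = -8.69 Ω
Z = 39.0 − j8.69 Ω
|Z| = √(39.0² + 8.69²) = 40.0 Ω
∠Z = arctan(-8.69/39.0) = -12.6°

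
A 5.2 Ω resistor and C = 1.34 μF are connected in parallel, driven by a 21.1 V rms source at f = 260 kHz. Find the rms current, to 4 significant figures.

ω = 2πf = 1.634e+06 rad/s
X_C = 1/(ωC) = 0.4568 Ω
Parallel: admittances add. Y = 1/R + jωC
Y = (0.1923 + j2.189) S
|Y| = 2.197 S → |Z| = 1/|Y| = 0.4551 Ω, ∠Z = −∠Y = -84.98°
I = V/|Z| = 21.1/0.4551 = 46.37 A

46.37 A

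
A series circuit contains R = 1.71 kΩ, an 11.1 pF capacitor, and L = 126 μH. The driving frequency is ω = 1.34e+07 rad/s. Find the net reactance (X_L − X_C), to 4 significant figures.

X_L = ωL = 1688 Ω
X_C = 1/(ωC) = 6723 Ω
X = 1688 − 6723 = -5035 Ω

-5035 Ω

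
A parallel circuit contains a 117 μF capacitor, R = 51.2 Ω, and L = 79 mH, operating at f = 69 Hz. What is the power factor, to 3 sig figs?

ω = 2πf = 433.5 rad/s
X_L = ωL = 34.2 Ω
X_C = 1/(ωC) = 19.7 Ω
Parallel: admittances add. Y = 1/R + 1/(jωL) + jωC
Y = (0.0195 + j0.0215) S
|Y| = 0.0291 S → |Z| = 1/|Y| = 34.4 Ω, ∠Z = −∠Y = -47.8°
cos φ = cos(-47.8°) = 0.672

0.672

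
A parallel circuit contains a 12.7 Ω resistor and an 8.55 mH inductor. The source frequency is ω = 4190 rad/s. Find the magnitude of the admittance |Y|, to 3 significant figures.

83.5 mS

X_L = ωL = 35.8 Ω
Parallel: admittances add. Y = 1/R + 1/(jωL)
Y = (0.0787 − j0.0279) S
|Y| = 0.0835 S → |Z| = 1/|Y| = 12.0 Ω, ∠Z = −∠Y = 19.5°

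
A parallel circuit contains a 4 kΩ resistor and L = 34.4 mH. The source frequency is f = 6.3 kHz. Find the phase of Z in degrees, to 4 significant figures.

71.20°

ω = 2πf = 39580 rad/s
X_L = ωL = 1362 Ω
Parallel: admittances add. Y = 1/R + 1/(jωL)
Y = (0.0002500 − j0.0007344) S
|Y| = 0.0007758 S → |Z| = 1/|Y| = 1289 Ω, ∠Z = −∠Y = 71.20°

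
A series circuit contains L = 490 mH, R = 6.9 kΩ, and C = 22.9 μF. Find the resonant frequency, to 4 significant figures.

ω₀ = 1/√(LC) = 1/√(0.49 × 2.29e-05) = 298.5 rad/s
f₀ = ω₀/(2π) = 47.51 Hz

47.51 Hz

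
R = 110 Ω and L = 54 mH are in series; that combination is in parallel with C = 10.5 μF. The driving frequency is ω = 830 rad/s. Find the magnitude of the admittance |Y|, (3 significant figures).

9.56 mS

X_L = ωL = 44.8 Ω
X_C = 1/(ωC) = 115 Ω
Branch 1 (R+jX_L): Z₁ = 110 + j44.8 Ω, |Z₁| = 119 Ω
Branch 2 (−jX_C): Z₂ = −j115 Ω
Parallel: Z = Z₁Z₂/(Z₁+Z₂), |Z| = 105 Ω, ∠Z = -35.4°
|Y| = 1/|Z| = 9.56 mS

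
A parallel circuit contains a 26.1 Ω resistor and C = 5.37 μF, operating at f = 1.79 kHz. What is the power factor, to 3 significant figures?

0.536

ω = 2πf = 11250 rad/s
X_C = 1/(ωC) = 16.6 Ω
Parallel: admittances add. Y = 1/R + jωC
Y = (0.0383 + j0.0604) S
|Y| = 0.0715 S → |Z| = 1/|Y| = 14.0 Ω, ∠Z = −∠Y = -57.6°
cos φ = cos(-57.6°) = 0.536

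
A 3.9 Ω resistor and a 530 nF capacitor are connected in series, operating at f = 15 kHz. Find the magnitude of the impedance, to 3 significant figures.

20.4 Ω

ω = 2πf = 94250 rad/s
X_C = 1/(ωC) = 20.0 Ω
Z = 3.90 − j20.0 Ω
|Z| = √(3.90² + 20.0²) = 20.4 Ω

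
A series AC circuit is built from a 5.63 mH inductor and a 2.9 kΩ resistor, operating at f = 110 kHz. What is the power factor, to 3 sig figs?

0.598

ω = 2πf = 691200 rad/s
X_L = ωL = 3890 Ω
Z = 2900 + j3890 Ω
|Z| = √(2900² + 3890²) = 4850 Ω
∠Z = arctan(3890/2900) = 53.3°
cos φ = cos(53.3°) = 0.598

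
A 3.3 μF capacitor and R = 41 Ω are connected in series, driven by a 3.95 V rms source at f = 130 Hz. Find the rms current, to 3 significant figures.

10.6 mA

ω = 2πf = 816.8 rad/s
X_C = 1/(ωC) = 371 Ω
Z = 41.0 − j371 Ω
|Z| = √(41.0² + 371²) = 373 Ω
I = V/|Z| = 3.95/373 = 10.6 mA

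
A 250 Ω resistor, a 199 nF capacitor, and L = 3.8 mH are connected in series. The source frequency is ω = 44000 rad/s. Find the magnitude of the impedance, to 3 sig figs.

X_L = ωL = 167 Ω
X_C = 1/(ωC) = 114 Ω
Net reactance X = X_L − X_C = 53.0 Ω
Z = 250 + j53.0 Ω
|Z| = √(250² + 53.0²) = 256 Ω

256 Ω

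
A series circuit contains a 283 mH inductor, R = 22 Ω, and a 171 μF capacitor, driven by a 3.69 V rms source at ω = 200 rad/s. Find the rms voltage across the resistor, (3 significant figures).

X_L = ωL = 56.6 Ω
X_C = 1/(ωC) = 29.2 Ω
Net reactance X = X_L − X_C = 27.4 Ω
Z = 22.0 + j27.4 Ω
|Z| = √(22.0² + 27.4²) = 35.1 Ω
I = V/|Z| = 105 mA
V_R = I·|Z_R| = 0.105 × 22.0 = 2.31 V

2.31 V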